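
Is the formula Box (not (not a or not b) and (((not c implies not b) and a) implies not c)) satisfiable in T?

1. Box (not (not a or not b) and (((not c implies not b) and a) implies not c)), 0
2. not (not a or not b) and (((not c implies not b) and a) implies not c), 0
3. not (not a or not b), 0
4. ((not c implies not b) and a) implies not c, 0
5. a, 0
6. b, 0
7. not c, 0
Accessibility: 0R0

Satisfiable (open branch found)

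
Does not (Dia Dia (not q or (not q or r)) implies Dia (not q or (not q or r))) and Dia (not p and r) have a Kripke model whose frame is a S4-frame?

1. not (Dia Dia (not q or (not q or r)) implies Dia (not q or (not q or r))) and Dia (not p and r), w0
2. not (Dia Dia (not q or (not q or r)) implies Dia (not q or (not q or r))), w0
3. Dia (not p and r), w0
4. Dia Dia (not q or (not q or r)), w0
5. not Dia (not q or (not q or r)), w0
6. not (not q or (not q or r)), w0
7. q, w0
8. not (not q or r), w0
9. not r, w0
10. not p and r, w1
11. not p, w1
12. r, w1
13. not (not q or (not q or r)), w1
14. q, w1
15. not (not q or r), w1
16. not r, w1
Accessibility: w0Rw0, w0Rw1, w1Rw1
Branch closes: r and not r both at w1.
All branches of the tableau close; one closing branch shown above.

Unsatisfiable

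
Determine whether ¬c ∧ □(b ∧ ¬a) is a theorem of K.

Invalid (countermodel exists)

Tableau for the negation ¬(¬c ∧ □(b ∧ ¬a)):
1. ¬(¬c ∧ □(b ∧ ¬a)), w0
2. ¬□(b ∧ ¬a), w0
3. ¬(b ∧ ¬a), w1
4. a, w1
Accessibility: w0Rw1
The negation has an open branch (countermodel exists).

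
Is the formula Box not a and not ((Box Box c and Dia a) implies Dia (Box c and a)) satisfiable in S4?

1. Box not a and not ((Box Box c and Dia a) implies Dia (Box c and a)), u
2. Box not a, u
3. not ((Box Box c and Dia a) implies Dia (Box c and a)), u
4. Box Box c and Dia a, u
5. not Dia (Box c and a), u
6. Box Box c, u
7. Dia a, u
8. not a, u
9. not (Box c and a), u
10. Box c, u
11. c, u
12. a, v
13. not a, v
Accessibility: uRu, uRv, vRv
Branch closes: a and not a both at v.
Every branch closes; the branch above is one of them.

Unsatisfiable (every branch closes)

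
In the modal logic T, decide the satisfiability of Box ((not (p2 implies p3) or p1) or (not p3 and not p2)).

1. Box ((not (p2 implies p3) or p1) or (not p3 and not p2)), w0
2. (not (p2 implies p3) or p1) or (not p3 and not p2), w0   [Box-rule on 1 via w0Rw0]
3. not p3 and not p2, w0   [or-rule on 2 (branches; this branch)]
4. not p3, w0   [and-rule on 3]
5. not p2, w0   [and-rule on 3]
Accessibility: w0Rw0

Satisfiable (open branch found)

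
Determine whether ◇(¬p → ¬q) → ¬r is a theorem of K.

Not valid

Tableau for the negation ¬(◇(¬p → ¬q) → ¬r):
1. ¬(◇(¬p → ¬q) → ¬r), u
2. ◇(¬p → ¬q), u
3. r, u
4. ¬p → ¬q, v
5. ¬q, v
Accessibility: uRv
The negation has an open branch (countermodel exists).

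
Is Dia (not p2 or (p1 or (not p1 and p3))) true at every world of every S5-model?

Tableau for the negation not Dia (not p2 or (p1 or (not p1 and p3))):
1. not Dia (not p2 or (p1 or (not p1 and p3))), w0
2. not (not p2 or (p1 or (not p1 and p3))), w0
3. p2, w0
4. not (p1 or (not p1 and p3)), w0
5. not p1, w0
6. not (not p1 and p3), w0
7. not p3, w0
Accessibility: w0Rw0
The negation has an open branch (countermodel exists).

Invalid (countermodel exists)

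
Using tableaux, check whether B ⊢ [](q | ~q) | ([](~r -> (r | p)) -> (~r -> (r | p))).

Valid in B

Tableau for the negation ~([](q | ~q) | ([](~r -> (r | p)) -> (~r -> (r | p)))):
1. ~([](q | ~q) | ([](~r -> (r | p)) -> (~r -> (r | p)))), w0
2. ~[](q | ~q), w0
3. ~([](~r -> (r | p)) -> (~r -> (r | p))), w0
4. [](~r -> (r | p)), w0
5. ~(~r -> (r | p)), w0
6. ~r, w0
7. ~(r | p), w0
8. ~p, w0
9. ~r -> (r | p), w0
10. r | p, w0
11. p, w0
Accessibility: w0Rw0
Branch closes: p and ~p both at w0.
All branches of the negation close; one closing branch shown above.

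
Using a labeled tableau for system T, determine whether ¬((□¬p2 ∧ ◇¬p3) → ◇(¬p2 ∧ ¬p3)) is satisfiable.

1. ¬((□¬p2 ∧ ◇¬p3) → ◇(¬p2 ∧ ¬p3)), 0
2. □¬p2 ∧ ◇¬p3, 0   [¬→-rule on 1]
3. ¬◇(¬p2 ∧ ¬p3), 0   [¬→-rule on 1]
4. □¬p2, 0   [∧-rule on 2]
5. ◇¬p3, 0   [∧-rule on 2]
6. ¬(¬p2 ∧ ¬p3), 0   [¬◇-rule on 3 via 0R0]
7. ¬p2, 0   [□-rule on 4 via 0R0]
8. p3, 0   [¬∧-rule on 6 (branches; this branch)]
9. ¬p3, 1   [◇-rule on 5: fresh world 1, 0R1]
10. ¬(¬p2 ∧ ¬p3), 1   [¬◇-rule on 3 via 0R1]
11. ¬p2, 1   [□-rule on 4 via 0R1]
12. p3, 1   [¬∧-rule on 10 (branches; this branch)]
Accessibility: 0R0, 0R1, 1R1
Branch closes: p3 and ¬p3 both at 1.
(One branch shown.) All branches close.

Unsatisfiable (every branch closes)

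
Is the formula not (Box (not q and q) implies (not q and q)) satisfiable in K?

Satisfiable (open branch found)

1. not (Box (not q and q) implies (not q and q)), u
2. Box (not q and q), u
3. not (not q and q), u
4. not q, u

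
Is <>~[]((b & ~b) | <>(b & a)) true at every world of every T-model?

No, not valid

Tableau for the negation ~<>~[]((b & ~b) | <>(b & a)):
1. ~<>~[]((b & ~b) | <>(b & a)), u
2. []((b & ~b) | <>(b & a)), u
3. (b & ~b) | <>(b & a), u
4. <>(b & a), u
5. b & a, v
6. b, v
7. a, v
8. []((b & ~b) | <>(b & a)), v
9. (b & ~b) | <>(b & a), v
10. <>(b & a), v
11. b & a, w
12. b, w
13. a, w
14. (b & ~b) | <>(b & a), w
15. <>(b & a), w
16. b & a, x
17. b, x
18. a, x
Accessibility: uRu, uRv, vRv, vRw, wRw, wRx, xRx
The negation has an open branch (countermodel exists).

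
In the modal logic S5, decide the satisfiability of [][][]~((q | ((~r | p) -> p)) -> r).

1. [][][]~((q | ((~r | p) -> p)) -> r), w0
2. [][]~((q | ((~r | p) -> p)) -> r), w0   [[]-rule on 1 via w0Rw0]
3. []~((q | ((~r | p) -> p)) -> r), w0   [[]-rule on 2 via w0Rw0]
4. ~((q | ((~r | p) -> p)) -> r), w0   [[]-rule on 3 via w0Rw0]
5. q | ((~r | p) -> p), w0   [~->-rule on 4]
6. ~r, w0   [~->-rule on 4]
7. (~r | p) -> p, w0   [|-rule on 5 (branches; this branch)]
8. p, w0   [->-rule on 7 (branches; this branch)]
Accessibility: w0Rw0

Yes, satisfiable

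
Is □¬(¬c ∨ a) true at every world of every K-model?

Tableau for the negation ¬□¬(¬c ∨ a):
1. ¬□¬(¬c ∨ a), w0
2. ¬c ∨ a, w1
3. a, w1
Accessibility: w0Rw1
The negation has an open branch (countermodel exists).

No, not valid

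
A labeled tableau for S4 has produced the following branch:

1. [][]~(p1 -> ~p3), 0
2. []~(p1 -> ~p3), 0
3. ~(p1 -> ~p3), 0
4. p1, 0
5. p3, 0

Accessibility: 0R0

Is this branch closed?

There is no literal clash: for every atom and world, at most one sign appears.

Open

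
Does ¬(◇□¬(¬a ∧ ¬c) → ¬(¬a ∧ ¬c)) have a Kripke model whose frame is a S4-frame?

Yes, satisfiable

1. ¬(◇□¬(¬a ∧ ¬c) → ¬(¬a ∧ ¬c)), 0
2. ◇□¬(¬a ∧ ¬c), 0
3. ¬a ∧ ¬c, 0
4. ¬a, 0
5. ¬c, 0
6. □¬(¬a ∧ ¬c), 1
7. ¬(¬a ∧ ¬c), 1
8. c, 1
Accessibility: 0R0, 0R1, 1R1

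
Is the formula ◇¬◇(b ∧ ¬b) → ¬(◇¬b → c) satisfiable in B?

1. ◇¬◇(b ∧ ¬b) → ¬(◇¬b → c), u
2. ¬(◇¬b → c), u
3. ◇¬b, u
4. ¬c, u
5. ¬b, v
Accessibility: uRu, uRv, vRu, vRv

Yes, satisfiable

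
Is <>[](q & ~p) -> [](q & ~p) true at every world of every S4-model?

Invalid (countermodel exists)

Tableau for the negation ~(<>[](q & ~p) -> [](q & ~p)):
1. ~(<>[](q & ~p) -> [](q & ~p)), 0
2. <>[](q & ~p), 0
3. ~[](q & ~p), 0
4. [](q & ~p), 1
5. q & ~p, 1
6. q, 1
7. ~p, 1
8. ~(q & ~p), 2
9. p, 2
Accessibility: 0R0, 0R1, 0R2, 1R1, 2R2
The negation has an open branch (countermodel exists).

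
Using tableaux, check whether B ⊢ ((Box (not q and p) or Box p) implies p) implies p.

Invalid (countermodel exists)

Tableau for the negation not (((Box (not q and p) or Box p) implies p) implies p):
1. not (((Box (not q and p) or Box p) implies p) implies p), 0
2. (Box (not q and p) or Box p) implies p, 0
3. not p, 0
4. not (Box (not q and p) or Box p), 0
5. not Box (not q and p), 0
6. not Box p, 0
7. not (not q and p), 1
8. not p, 1
9. not p, 2
Accessibility: 0R0, 0R1, 0R2, 1R0, 1R1, 2R0, 2R2
The negation has an open branch (countermodel exists).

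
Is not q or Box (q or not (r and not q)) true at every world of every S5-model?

Tableau for the negation not (not q or Box (q or not (r and not q))):
1. not (not q or Box (q or not (r and not q))), u
2. q, u
3. not Box (q or not (r and not q)), u
4. not (q or not (r and not q)), v
5. not q, v
6. r and not q, v
7. r, v
Accessibility: uRu, uRv, vRu, vRv
The negation has an open branch (countermodel exists).

Not valid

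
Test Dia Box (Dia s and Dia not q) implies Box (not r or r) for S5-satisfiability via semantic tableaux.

Satisfiable

1. Dia Box (Dia s and Dia not q) implies Box (not r or r), u
2. Box (not r or r), u
3. not r or r, u
4. r, u
Accessibility: uRu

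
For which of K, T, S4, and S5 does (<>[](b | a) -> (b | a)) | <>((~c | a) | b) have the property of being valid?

K-tableau for the negation ~((<>[](b | a) -> (b | a)) | <>((~c | a) | b)):
1. ~((<>[](b | a) -> (b | a)) | <>((~c | a) | b)), 0
2. ~(<>[](b | a) -> (b | a)), 0
3. ~<>((~c | a) | b), 0
4. <>[](b | a), 0
5. ~(b | a), 0
6. ~b, 0
7. ~a, 0
8. [](b | a), 1
9. ~((~c | a) | b), 1
10. ~(~c | a), 1
11. ~b, 1
12. c, 1
13. ~a, 1
Accessibility: 0R1
Complete open branch: countermodel on a K-frame, so not valid in K.
T-tableau for the negation ~((<>[](b | a) -> (b | a)) | <>((~c | a) | b)):
1. ~((<>[](b | a) -> (b | a)) | <>((~c | a) | b)), 0
2. ~(<>[](b | a) -> (b | a)), 0
3. ~<>((~c | a) | b), 0
4. <>[](b | a), 0
5. ~(b | a), 0
6. ~b, 0
7. ~a, 0
8. ~((~c | a) | b), 0
9. ~(~c | a), 0
10. c, 0
11. [](b | a), 1
12. ~((~c | a) | b), 1
13. ~(~c | a), 1
14. ~b, 1
15. c, 1
16. ~a, 1
17. b | a, 1
18. a, 1
Accessibility: 0R0, 0R1, 1R1
Branch closes: a and ~a both at 1.
Every branch closes (one shown): valid in T, hence also in S4, S5 (every theorem of T is a theorem of S4 and S5).

T, S4, S5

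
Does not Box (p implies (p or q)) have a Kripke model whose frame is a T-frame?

1. not Box (p implies (p or q)), w0
2. not (p implies (p or q)), w1
3. p, w1
4. not (p or q), w1
5. not p, w1
6. not q, w1
Accessibility: w0Rw0, w0Rw1, w1Rw1
Branch closes: p and not p both at w1.
All branches of the tableau close; one closing branch shown above.

Unsatisfiable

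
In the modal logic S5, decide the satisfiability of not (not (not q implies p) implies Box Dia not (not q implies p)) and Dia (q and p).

Unsatisfiable

1. not (not (not q implies p) implies Box Dia not (not q implies p)) and Dia (q and p), u
2. not (not (not q implies p) implies Box Dia not (not q implies p)), u
3. Dia (q and p), u
4. not (not q implies p), u
5. not Box Dia not (not q implies p), u
6. not q, u
7. not p, u
8. q and p, v
9. q, v
10. p, v
11. not Dia not (not q implies p), w
12. not q implies p, u
13. not q implies p, v
14. not q implies p, w
15. p, u
Accessibility: uRu, uRv, uRw, vRu, vRv, vRw, wRu, wRv, wRw
Branch closes: p and not p both at u.
(One branch shown.) All branches close.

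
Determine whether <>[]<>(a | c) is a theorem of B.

Not valid

Tableau for the negation ~<>[]<>(a | c):
1. ~<>[]<>(a | c), u
2. ~[]<>(a | c), u
3. ~<>(a | c), v
4. ~[]<>(a | c), v
5. ~(a | c), u
6. ~a, u
7. ~c, u
8. ~(a | c), v
9. ~a, v
10. ~c, v
11. ~<>(a | c), w
12. ~(a | c), w
13. ~a, w
14. ~c, w
Accessibility: uRu, uRv, vRu, vRv, vRw, wRv, wRw
The negation has an open branch (countermodel exists).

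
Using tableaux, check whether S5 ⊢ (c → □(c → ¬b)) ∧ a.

Tableau for the negation ¬((c → □(c → ¬b)) ∧ a):
1. ¬((c → □(c → ¬b)) ∧ a), u
2. ¬a, u
Accessibility: uRu
The negation has an open branch (countermodel exists).

No, not valid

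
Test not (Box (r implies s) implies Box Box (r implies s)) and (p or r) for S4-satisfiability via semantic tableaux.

1. not (Box (r implies s) implies Box Box (r implies s)) and (p or r), 0
2. not (Box (r implies s) implies Box Box (r implies s)), 0   [and-rule on 1]
3. p or r, 0   [and-rule on 1]
4. Box (r implies s), 0   [neg-implies-rule on 2]
5. not Box Box (r implies s), 0   [neg-implies-rule on 2]
6. r implies s, 0   [Box-rule on 4 via 0R0]
7. r, 0   [or-rule on 3 (branches; this branch)]
8. s, 0   [implies-rule on 6 (branches; this branch)]
9. not Box (r implies s), 1   [neg-Box-rule on 5: fresh world 1, 0R1]
10. r implies s, 1   [Box-rule on 4 via 0R1]
11. s, 1   [implies-rule on 10 (branches; this branch)]
12. not (r implies s), 2   [neg-Box-rule on 9: fresh world 2, 1R2]
13. r, 2   [neg-implies-rule on 12]
14. not s, 2   [neg-implies-rule on 12]
15. r implies s, 2   [Box-rule on 4 via 0R2]
16. s, 2   [implies-rule on 15 (branches; this branch)]
Accessibility: 0R0, 0R1, 0R2, 1R1, 1R2, 2R2
Branch closes: s and not s both at 2.
Every branch closes; the branch above is one of them.

No, unsatisfiable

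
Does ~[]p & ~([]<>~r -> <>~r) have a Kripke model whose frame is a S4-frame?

1. ~[]p & ~([]<>~r -> <>~r), w0
2. ~[]p, w0   [&-rule on 1]
3. ~([]<>~r -> <>~r), w0   [&-rule on 1]
4. []<>~r, w0   [~->-rule on 3]
5. ~<>~r, w0   [~->-rule on 3]
6. <>~r, w0   [[]-rule on 4 via w0Rw0]
7. r, w0   [~<>-rule on 5 via w0Rw0]
8. ~p, w1   [~[]-rule on 2: fresh world w1, w0Rw1]
9. <>~r, w1   [[]-rule on 4 via w0Rw1]
10. r, w1   [~<>-rule on 5 via w0Rw1]
11. ~r, w2   [<>-rule on 6: fresh world w2, w0Rw2]
12. <>~r, w2   [[]-rule on 4 via w0Rw2]
13. r, w2   [~<>-rule on 5 via w0Rw2]
Accessibility: w0Rw0, w0Rw1, w0Rw2, w1Rw1, w2Rw2
Branch closes: r and ~r both at w2.
Every branch closes; the branch above is one of them.

No, unsatisfiable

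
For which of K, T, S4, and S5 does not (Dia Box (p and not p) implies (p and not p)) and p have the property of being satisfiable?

K-tableau for the formula:
1. not (Dia Box (p and not p) implies (p and not p)) and p, w0
2. not (Dia Box (p and not p) implies (p and not p)), w0   [and-rule on 1]
3. p, w0   [and-rule on 1]
4. Dia Box (p and not p), w0   [neg-implies-rule on 2]
5. not (p and not p), w0   [neg-implies-rule on 2]
6. Box (p and not p), w1   [Dia-rule on 4: fresh world w1, w0Rw1]
Accessibility: w0Rw1
Complete open branch: satisfiable in K.
T-tableau for the formula:
1. not (Dia Box (p and not p) implies (p and not p)) and p, w0
2. not (Dia Box (p and not p) implies (p and not p)), w0   [and-rule on 1]
3. p, w0   [and-rule on 1]
4. Dia Box (p and not p), w0   [neg-implies-rule on 2]
5. not (p and not p), w0   [neg-implies-rule on 2]
6. Box (p and not p), w1   [Dia-rule on 4: fresh world w1, w0Rw1]
7. p and not p, w1   [Box-rule on 6 via w1Rw1]
8. p, w1   [and-rule on 7]
9. not p, w1   [and-rule on 7]
Accessibility: w0Rw0, w0Rw1, w1Rw1
Branch closes: p and not p both at w1.
Every branch closes (one shown): unsatisfiable in T, hence also in S4, S5 (every S4/S5-frame is a T-frame).

K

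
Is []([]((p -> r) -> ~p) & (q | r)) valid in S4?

Tableau for the negation ~[]([]((p -> r) -> ~p) & (q | r)):
1. ~[]([]((p -> r) -> ~p) & (q | r)), u
2. ~([]((p -> r) -> ~p) & (q | r)), v
3. ~(q | r), v
4. ~q, v
5. ~r, v
Accessibility: uRu, uRv, vRv
The negation has an open branch (countermodel exists).

No, not valid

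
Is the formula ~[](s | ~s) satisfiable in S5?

Unsatisfiable

1. ~[](s | ~s), 0
2. ~(s | ~s), 1
3. ~s, 1
4. s, 1
Accessibility: 0R0, 0R1, 1R0, 1R1
Branch closes: s and ~s both at 1.
All branches of the tableau close; one closing branch shown above.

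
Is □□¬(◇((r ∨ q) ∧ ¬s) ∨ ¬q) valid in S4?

Invalid (countermodel exists)

Tableau for the negation ¬□□¬(◇((r ∨ q) ∧ ¬s) ∨ ¬q):
1. ¬□□¬(◇((r ∨ q) ∧ ¬s) ∨ ¬q), w0
2. ¬□¬(◇((r ∨ q) ∧ ¬s) ∨ ¬q), w1   [¬□-rule on 1: fresh world w1, w0Rw1]
3. ◇((r ∨ q) ∧ ¬s) ∨ ¬q, w2   [¬□-rule on 2: fresh world w2, w1Rw2]
4. ¬q, w2   [∨-rule on 3 (branches; this branch)]
Accessibility: w0Rw0, w0Rw1, w0Rw2, w1Rw1, w1Rw2, w2Rw2
The negation has an open branch (countermodel exists).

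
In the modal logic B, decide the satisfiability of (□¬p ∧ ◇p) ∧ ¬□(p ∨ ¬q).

1. (□¬p ∧ ◇p) ∧ ¬□(p ∨ ¬q), u
2. □¬p ∧ ◇p, u
3. ¬□(p ∨ ¬q), u
4. □¬p, u
5. ◇p, u
6. ¬p, u
7. ¬(p ∨ ¬q), v
8. ¬p, v
9. q, v
10. p, w
11. ¬p, w
Accessibility: uRu, uRv, uRw, vRu, vRv, wRu, wRw
Branch closes: p and ¬p both at w.
All branches of the tableau close; one closing branch shown above.

Unsatisfiable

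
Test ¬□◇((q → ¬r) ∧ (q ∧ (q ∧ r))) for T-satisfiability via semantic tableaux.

1. ¬□◇((q → ¬r) ∧ (q ∧ (q ∧ r))), u
2. ¬◇((q → ¬r) ∧ (q ∧ (q ∧ r))), v
3. ¬((q → ¬r) ∧ (q ∧ (q ∧ r))), v
4. ¬(q ∧ (q ∧ r)), v
5. ¬(q ∧ r), v
6. ¬r, v
Accessibility: uRu, uRv, vRv

Yes, satisfiable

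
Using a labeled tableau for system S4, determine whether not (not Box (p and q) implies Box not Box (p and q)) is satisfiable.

1. not (not Box (p and q) implies Box not Box (p and q)), u
2. not Box (p and q), u
3. not Box not Box (p and q), u
4. not (p and q), v
5. not q, v
6. Box (p and q), w
7. p and q, w
8. p, w
9. q, w
Accessibility: uRu, uRv, uRw, vRv, wRw

Yes, satisfiable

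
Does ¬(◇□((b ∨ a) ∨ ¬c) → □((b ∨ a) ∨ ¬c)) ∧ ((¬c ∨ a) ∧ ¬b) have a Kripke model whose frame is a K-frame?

1. ¬(◇□((b ∨ a) ∨ ¬c) → □((b ∨ a) ∨ ¬c)) ∧ ((¬c ∨ a) ∧ ¬b), w0
2. ¬(◇□((b ∨ a) ∨ ¬c) → □((b ∨ a) ∨ ¬c)), w0
3. (¬c ∨ a) ∧ ¬b, w0
4. ◇□((b ∨ a) ∨ ¬c), w0
5. ¬□((b ∨ a) ∨ ¬c), w0
6. ¬c ∨ a, w0
7. ¬b, w0
8. a, w0
9. □((b ∨ a) ∨ ¬c), w1
10. ¬((b ∨ a) ∨ ¬c), w2
11. ¬(b ∨ a), w2
12. c, w2
13. ¬b, w2
14. ¬a, w2
Accessibility: w0Rw1, w0Rw2

Yes, satisfiable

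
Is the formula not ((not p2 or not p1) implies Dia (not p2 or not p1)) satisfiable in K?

1. not ((not p2 or not p1) implies Dia (not p2 or not p1)), w0
2. not p2 or not p1, w0
3. not Dia (not p2 or not p1), w0
4. not p1, w0

Satisfiable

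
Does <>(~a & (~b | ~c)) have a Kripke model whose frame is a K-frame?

1. <>(~a & (~b | ~c)), w0
2. ~a & (~b | ~c), w1   [<>-rule on 1: fresh world w1, w0Rw1]
3. ~a, w1   [&-rule on 2]
4. ~b | ~c, w1   [&-rule on 2]
5. ~c, w1   [|-rule on 4 (branches; this branch)]
Accessibility: w0Rw1

Yes, satisfiable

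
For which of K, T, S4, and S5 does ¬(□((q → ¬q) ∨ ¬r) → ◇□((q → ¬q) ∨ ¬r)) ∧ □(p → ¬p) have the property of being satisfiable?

T-tableau for the formula:
1. ¬(□((q → ¬q) ∨ ¬r) → ◇□((q → ¬q) ∨ ¬r)) ∧ □(p → ¬p), w0
2. ¬(□((q → ¬q) ∨ ¬r) → ◇□((q → ¬q) ∨ ¬r)), w0
3. □(p → ¬p), w0
4. □((q → ¬q) ∨ ¬r), w0
5. ¬◇□((q → ¬q) ∨ ¬r), w0
6. p → ¬p, w0
7. (q → ¬q) ∨ ¬r, w0
8. ¬□((q → ¬q) ∨ ¬r), w0
9. ¬p, w0
10. q → ¬q, w0
11. ¬q, w0
12. ¬((q → ¬q) ∨ ¬r), w1
13. ¬(q → ¬q), w1
14. r, w1
15. q, w1
16. p → ¬p, w1
17. (q → ¬q) ∨ ¬r, w1
18. ¬□((q → ¬q) ∨ ¬r), w1
19. ¬p, w1
20. q → ¬q, w1
21. ¬q, w1
Accessibility: w0Rw0, w0Rw1, w1Rw1
Branch closes: q and ¬q both at w1.
Every branch closes (one shown): unsatisfiable in T, hence also in S4, S5 (every S4/S5-frame is a T-frame).
K-tableau for the formula:
1. ¬(□((q → ¬q) ∨ ¬r) → ◇□((q → ¬q) ∨ ¬r)) ∧ □(p → ¬p), w0
2. ¬(□((q → ¬q) ∨ ¬r) → ◇□((q → ¬q) ∨ ¬r)), w0
3. □(p → ¬p), w0
4. □((q → ¬q) ∨ ¬r), w0
5. ¬◇□((q → ¬q) ∨ ¬r), w0
Complete open branch: satisfiable in K.

K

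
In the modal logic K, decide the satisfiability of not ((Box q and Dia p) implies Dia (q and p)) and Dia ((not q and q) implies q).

Unsatisfiable (every branch closes)

1. not ((Box q and Dia p) implies Dia (q and p)) and Dia ((not q and q) implies q), w0
2. not ((Box q and Dia p) implies Dia (q and p)), w0
3. Dia ((not q and q) implies q), w0
4. Box q and Dia p, w0
5. not Dia (q and p), w0
6. Box q, w0
7. Dia p, w0
8. (not q and q) implies q, w1
9. not (q and p), w1
10. q, w1
11. not (not q and q), w1
12. not p, w1
13. p, w2
14. not (q and p), w2
15. q, w2
16. not p, w2
Accessibility: w0Rw1, w0Rw2
Branch closes: p and not p both at w2.
(One branch shown.) All branches close.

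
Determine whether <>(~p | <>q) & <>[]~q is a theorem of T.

Not valid

Tableau for the negation ~(<>(~p | <>q) & <>[]~q):
1. ~(<>(~p | <>q) & <>[]~q), 0
2. ~<>[]~q, 0   [~&-rule on 1 (branches; this branch)]
3. ~[]~q, 0   [~<>-rule on 2 via 0R0]
4. q, 1   [~[]-rule on 3: fresh world 1, 0R1]
5. ~[]~q, 1   [~<>-rule on 2 via 0R1]
6. q, 2   [~[]-rule on 5: fresh world 2, 1R2]
Accessibility: 0R0, 0R1, 1R1, 1R2, 2R2
The negation has an open branch (countermodel exists).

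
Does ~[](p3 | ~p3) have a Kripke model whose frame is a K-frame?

Unsatisfiable

1. ~[](p3 | ~p3), u
2. ~(p3 | ~p3), v   [~[]-rule on 1: fresh world v, uRv]
3. ~p3, v   [~|-rule on 2]
4. p3, v   [~|-rule on 2]
Accessibility: uRv
Branch closes: p3 and ~p3 both at v.
Every branch closes; the branch above is one of them.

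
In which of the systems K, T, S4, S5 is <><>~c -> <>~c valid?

T-tableau for the negation ~(<><>~c -> <>~c):
1. ~(<><>~c -> <>~c), w0
2. <><>~c, w0
3. ~<>~c, w0
4. c, w0
5. <>~c, w1
6. c, w1
7. ~c, w2
Accessibility: w0Rw0, w0Rw1, w1Rw1, w1Rw2, w2Rw2
Complete open branch: countermodel on a T-frame, so not valid in T, nor in K (the same frame is also a K-frame).
S4-tableau for the negation ~(<><>~c -> <>~c):
1. ~(<><>~c -> <>~c), w0
2. <><>~c, w0
3. ~<>~c, w0
4. c, w0
5. <>~c, w1
6. c, w1
7. ~c, w2
8. c, w2
Accessibility: w0Rw0, w0Rw1, w0Rw2, w1Rw1, w1Rw2, w2Rw2
Branch closes: c and ~c both at w2.
Every branch closes (one shown): valid in S4, hence also in S5 (every theorem of S4 is a theorem of S5).

S4, S5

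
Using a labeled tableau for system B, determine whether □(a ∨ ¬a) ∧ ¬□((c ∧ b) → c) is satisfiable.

Unsatisfiable

1. □(a ∨ ¬a) ∧ ¬□((c ∧ b) → c), 0
2. □(a ∨ ¬a), 0
3. ¬□((c ∧ b) → c), 0
4. a ∨ ¬a, 0
5. ¬a, 0
6. ¬((c ∧ b) → c), 1
7. c ∧ b, 1
8. ¬c, 1
9. c, 1
10. b, 1
Accessibility: 0R0, 0R1, 1R0, 1R1
Branch closes: c and ¬c both at 1.
Every branch closes; the branch above is one of them.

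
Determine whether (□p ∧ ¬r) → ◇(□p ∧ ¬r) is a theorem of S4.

Tableau for the negation ¬((□p ∧ ¬r) → ◇(□p ∧ ¬r)):
1. ¬((□p ∧ ¬r) → ◇(□p ∧ ¬r)), 0
2. □p ∧ ¬r, 0   [¬→-rule on 1]
3. ¬◇(□p ∧ ¬r), 0   [¬→-rule on 1]
4. □p, 0   [∧-rule on 2]
5. ¬r, 0   [∧-rule on 2]
6. ¬(□p ∧ ¬r), 0   [¬◇-rule on 3 via 0R0]
7. p, 0   [□-rule on 4 via 0R0]
8. ¬□p, 0   [¬∧-rule on 6 (branches; this branch)]
9. ¬p, 1   [¬□-rule on 8: fresh world 1, 0R1]
10. ¬(□p ∧ ¬r), 1   [¬◇-rule on 3 via 0R1]
11. p, 1   [□-rule on 4 via 0R1]
Accessibility: 0R0, 0R1, 1R1
Branch closes: p and ¬p both at 1.
All branches of the negation close; one closing branch shown above.

Valid in S4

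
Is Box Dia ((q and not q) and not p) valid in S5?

No, not valid

Tableau for the negation not Box Dia ((q and not q) and not p):
1. not Box Dia ((q and not q) and not p), u
2. not Dia ((q and not q) and not p), v
3. not ((q and not q) and not p), u
4. not ((q and not q) and not p), v
5. p, u
6. p, v
Accessibility: uRu, uRv, vRu, vRv
The negation has an open branch (countermodel exists).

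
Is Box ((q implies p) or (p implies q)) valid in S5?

Valid in S5

Tableau for the negation not Box ((q implies p) or (p implies q)):
1. not Box ((q implies p) or (p implies q)), 0
2. not ((q implies p) or (p implies q)), 1
3. not (q implies p), 1
4. not (p implies q), 1
5. q, 1
6. not p, 1
7. p, 1
8. not q, 1
Accessibility: 0R0, 0R1, 1R0, 1R1
Branch closes: p and not p both at 1.
All branches of the negation close; one closing branch shown above.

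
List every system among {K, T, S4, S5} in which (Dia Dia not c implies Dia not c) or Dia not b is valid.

S4-tableau for the negation not ((Dia Dia not c implies Dia not c) or Dia not b):
1. not ((Dia Dia not c implies Dia not c) or Dia not b), 0
2. not (Dia Dia not c implies Dia not c), 0
3. not Dia not b, 0
4. Dia Dia not c, 0
5. not Dia not c, 0
6. b, 0
7. c, 0
8. Dia not c, 1
9. b, 1
10. c, 1
11. not c, 2
12. b, 2
13. c, 2
Accessibility: 0R0, 0R1, 0R2, 1R1, 1R2, 2R2
Branch closes: c and not c both at 2.
Every branch closes (one shown): valid in S4, hence also in S5 (every theorem of S4 is a theorem of S5).
T-tableau for the negation not ((Dia Dia not c implies Dia not c) or Dia not b):
1. not ((Dia Dia not c implies Dia not c) or Dia not b), 0
2. not (Dia Dia not c implies Dia not c), 0
3. not Dia not b, 0
4. Dia Dia not c, 0
5. not Dia not c, 0
6. b, 0
7. c, 0
8. Dia not c, 1
9. b, 1
10. c, 1
11. not c, 2
Accessibility: 0R0, 0R1, 1R1, 1R2, 2R2
Complete open branch: countermodel on a T-frame, so not valid in T, nor in K (the same frame is also a K-frame).

S4, S5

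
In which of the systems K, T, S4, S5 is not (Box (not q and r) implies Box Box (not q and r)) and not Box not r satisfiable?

K, T

S4-tableau for the formula:
1. not (Box (not q and r) implies Box Box (not q and r)) and not Box not r, w0
2. not (Box (not q and r) implies Box Box (not q and r)), w0
3. not Box not r, w0
4. Box (not q and r), w0
5. not Box Box (not q and r), w0
6. not q and r, w0
7. not q, w0
8. r, w0
9. r, w1
10. not q and r, w1
11. not q, w1
12. not Box (not q and r), w2
13. not q and r, w2
14. not q, w2
15. r, w2
16. not (not q and r), w3
17. not q and r, w3
18. not q, w3
19. r, w3
20. not r, w3
Accessibility: w0Rw0, w0Rw1, w0Rw2, w0Rw3, w1Rw1, w2Rw2, w2Rw3, w3Rw3
Branch closes: r and not r both at w3.
Every branch closes (one shown): unsatisfiable in S4, hence also in S5 (every S5-frame is an S4-frame).
T-tableau for the formula:
1. not (Box (not q and r) implies Box Box (not q and r)) and not Box not r, w0
2. not (Box (not q and r) implies Box Box (not q and r)), w0
3. not Box not r, w0
4. Box (not q and r), w0
5. not Box Box (not q and r), w0
6. not q and r, w0
7. not q, w0
8. r, w0
9. r, w1
10. not q and r, w1
11. not q, w1
12. not Box (not q and r), w2
13. not q and r, w2
14. not q, w2
15. r, w2
16. not (not q and r), w3
17. not r, w3
Accessibility: w0Rw0, w0Rw1, w0Rw2, w1Rw1, w2Rw2, w2Rw3, w3Rw3
Complete open branch: satisfiable in T, hence also in K (this T-model is also a K-model).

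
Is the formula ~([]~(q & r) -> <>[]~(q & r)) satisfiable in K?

1. ~([]~(q & r) -> <>[]~(q & r)), u
2. []~(q & r), u
3. ~<>[]~(q & r), u

Satisfiable (open branch found)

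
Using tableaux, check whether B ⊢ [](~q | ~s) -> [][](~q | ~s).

Not valid

Tableau for the negation ~([](~q | ~s) -> [][](~q | ~s)):
1. ~([](~q | ~s) -> [][](~q | ~s)), u
2. [](~q | ~s), u   [~->-rule on 1]
3. ~[][](~q | ~s), u   [~->-rule on 1]
4. ~q | ~s, u   [[]-rule on 2 via uRu]
5. ~s, u   [|-rule on 4 (branches; this branch)]
6. ~[](~q | ~s), v   [~[]-rule on 3: fresh world v, uRv]
7. ~q | ~s, v   [[]-rule on 2 via uRv]
8. ~s, v   [|-rule on 7 (branches; this branch)]
9. ~(~q | ~s), w   [~[]-rule on 6: fresh world w, vRw]
10. q, w   [~|-rule on 9]
11. s, w   [~|-rule on 9]
Accessibility: uRu, uRv, vRu, vRv, vRw, wRv, wRw
The negation has an open branch (countermodel exists).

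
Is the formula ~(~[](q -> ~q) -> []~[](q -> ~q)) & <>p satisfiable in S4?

1. ~(~[](q -> ~q) -> []~[](q -> ~q)) & <>p, u
2. ~(~[](q -> ~q) -> []~[](q -> ~q)), u   [&-rule on 1]
3. <>p, u   [&-rule on 1]
4. ~[](q -> ~q), u   [~->-rule on 2]
5. ~[]~[](q -> ~q), u   [~->-rule on 2]
6. p, v   [<>-rule on 3: fresh world v, uRv]
7. ~(q -> ~q), w   [~[]-rule on 4: fresh world w, uRw]
8. q, w   [~->-rule on 7]
9. [](q -> ~q), x   [~[]-rule on 5: fresh world x, uRx]
10. q -> ~q, x   [[]-rule on 9 via xRx]
11. ~q, x   [->-rule on 10 (branches; this branch)]
Accessibility: uRu, uRv, uRw, uRx, vRv, wRw, xRx

Satisfiable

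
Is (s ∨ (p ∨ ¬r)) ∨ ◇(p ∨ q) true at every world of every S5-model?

Tableau for the negation ¬((s ∨ (p ∨ ¬r)) ∨ ◇(p ∨ q)):
1. ¬((s ∨ (p ∨ ¬r)) ∨ ◇(p ∨ q)), 0
2. ¬(s ∨ (p ∨ ¬r)), 0   [¬∨-rule on 1]
3. ¬◇(p ∨ q), 0   [¬∨-rule on 1]
4. ¬s, 0   [¬∨-rule on 2]
5. ¬(p ∨ ¬r), 0   [¬∨-rule on 2]
6. ¬p, 0   [¬∨-rule on 5]
7. r, 0   [¬∨-rule on 5]
8. ¬(p ∨ q), 0   [¬◇-rule on 3 via 0R0]
9. ¬q, 0   [¬∨-rule on 8]
Accessibility: 0R0
The negation has an open branch (countermodel exists).

Invalid (countermodel exists)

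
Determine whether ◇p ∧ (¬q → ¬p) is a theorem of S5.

Invalid (countermodel exists)

Tableau for the negation ¬(◇p ∧ (¬q → ¬p)):
1. ¬(◇p ∧ (¬q → ¬p)), w0
2. ¬(¬q → ¬p), w0
3. ¬q, w0
4. p, w0
Accessibility: w0Rw0
The negation has an open branch (countermodel exists).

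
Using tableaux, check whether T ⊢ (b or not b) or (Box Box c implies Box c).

Tableau for the negation not ((b or not b) or (Box Box c implies Box c)):
1. not ((b or not b) or (Box Box c implies Box c)), w0
2. not (b or not b), w0   [neg-or-rule on 1]
3. not (Box Box c implies Box c), w0   [neg-or-rule on 1]
4. not b, w0   [neg-or-rule on 2]
5. b, w0   [neg-or-rule on 2]
Accessibility: w0Rw0
Branch closes: b and not b both at w0.
All branches of the negation close; one closing branch shown above.

Valid in T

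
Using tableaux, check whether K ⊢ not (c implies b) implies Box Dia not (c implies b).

Tableau for the negation not (not (c implies b) implies Box Dia not (c implies b)):
1. not (not (c implies b) implies Box Dia not (c implies b)), 0
2. not (c implies b), 0
3. not Box Dia not (c implies b), 0
4. c, 0
5. not b, 0
6. not Dia not (c implies b), 1
Accessibility: 0R1
The negation has an open branch (countermodel exists).

No, not valid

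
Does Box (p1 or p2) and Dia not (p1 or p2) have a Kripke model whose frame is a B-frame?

Unsatisfiable

1. Box (p1 or p2) and Dia not (p1 or p2), w0
2. Box (p1 or p2), w0
3. Dia not (p1 or p2), w0
4. p1 or p2, w0
5. p2, w0
6. not (p1 or p2), w1
7. not p1, w1
8. not p2, w1
9. p1 or p2, w1
10. p2, w1
Accessibility: w0Rw0, w0Rw1, w1Rw0, w1Rw1
Branch closes: p2 and not p2 both at w1.
Every branch closes; the branch above is one of them.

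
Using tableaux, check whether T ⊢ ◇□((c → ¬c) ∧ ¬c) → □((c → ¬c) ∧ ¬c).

Tableau for the negation ¬(◇□((c → ¬c) ∧ ¬c) → □((c → ¬c) ∧ ¬c)):
1. ¬(◇□((c → ¬c) ∧ ¬c) → □((c → ¬c) ∧ ¬c)), w0
2. ◇□((c → ¬c) ∧ ¬c), w0   [¬→-rule on 1]
3. ¬□((c → ¬c) ∧ ¬c), w0   [¬→-rule on 1]
4. □((c → ¬c) ∧ ¬c), w1   [◇-rule on 2: fresh world w1, w0Rw1]
5. (c → ¬c) ∧ ¬c, w1   [□-rule on 4 via w1Rw1]
6. c → ¬c, w1   [∧-rule on 5]
7. ¬c, w1   [∧-rule on 5]
8. ¬((c → ¬c) ∧ ¬c), w2   [¬□-rule on 3: fresh world w2, w0Rw2]
9. c, w2   [¬∧-rule on 8 (branches; this branch)]
Accessibility: w0Rw0, w0Rw1, w0Rw2, w1Rw1, w2Rw2
The negation has an open branch (countermodel exists).

Not valid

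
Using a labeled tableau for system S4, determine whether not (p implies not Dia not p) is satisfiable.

1. not (p implies not Dia not p), w0
2. p, w0
3. Dia not p, w0
4. not p, w1
Accessibility: w0Rw0, w0Rw1, w1Rw1

Yes, satisfiable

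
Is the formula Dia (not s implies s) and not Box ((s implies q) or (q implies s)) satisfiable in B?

Unsatisfiable

1. Dia (not s implies s) and not Box ((s implies q) or (q implies s)), w0
2. Dia (not s implies s), w0
3. not Box ((s implies q) or (q implies s)), w0
4. not s implies s, w1
5. s, w1
6. not ((s implies q) or (q implies s)), w2
7. not (s implies q), w2
8. not (q implies s), w2
9. s, w2
10. not q, w2
11. q, w2
12. not s, w2
Accessibility: w0Rw0, w0Rw1, w0Rw2, w1Rw0, w1Rw1, w2Rw0, w2Rw2
Branch closes: q and not q both at w2.
Every branch closes; the branch above is one of them.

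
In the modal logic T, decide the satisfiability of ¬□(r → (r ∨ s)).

1. ¬□(r → (r ∨ s)), u
2. ¬(r → (r ∨ s)), v
3. r, v
4. ¬(r ∨ s), v
5. ¬r, v
6. ¬s, v
Accessibility: uRu, uRv, vRv
Branch closes: r and ¬r both at v.
Every branch closes; the branch above is one of them.

Unsatisfiable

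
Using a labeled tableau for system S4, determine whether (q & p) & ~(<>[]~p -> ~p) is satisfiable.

Satisfiable

1. (q & p) & ~(<>[]~p -> ~p), w0
2. q & p, w0
3. ~(<>[]~p -> ~p), w0
4. q, w0
5. p, w0
6. <>[]~p, w0
7. []~p, w1
8. ~p, w1
Accessibility: w0Rw0, w0Rw1, w1Rw1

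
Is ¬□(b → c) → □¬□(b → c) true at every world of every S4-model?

Tableau for the negation ¬(¬□(b → c) → □¬□(b → c)):
1. ¬(¬□(b → c) → □¬□(b → c)), w0
2. ¬□(b → c), w0   [¬→-rule on 1]
3. ¬□¬□(b → c), w0   [¬→-rule on 1]
4. ¬(b → c), w1   [¬□-rule on 2: fresh world w1, w0Rw1]
5. b, w1   [¬→-rule on 4]
6. ¬c, w1   [¬→-rule on 4]
7. □(b → c), w2   [¬□-rule on 3: fresh world w2, w0Rw2]
8. b → c, w2   [□-rule on 7 via w2Rw2]
9. c, w2   [→-rule on 8 (branches; this branch)]
Accessibility: w0Rw0, w0Rw1, w0Rw2, w1Rw1, w2Rw2
The negation has an open branch (countermodel exists).

Not valid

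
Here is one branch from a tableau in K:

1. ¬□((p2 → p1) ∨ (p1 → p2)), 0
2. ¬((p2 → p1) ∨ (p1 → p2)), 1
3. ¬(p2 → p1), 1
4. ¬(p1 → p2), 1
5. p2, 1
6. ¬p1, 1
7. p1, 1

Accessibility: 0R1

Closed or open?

Both p1 and ¬p1 appear at 1.

Yes, closed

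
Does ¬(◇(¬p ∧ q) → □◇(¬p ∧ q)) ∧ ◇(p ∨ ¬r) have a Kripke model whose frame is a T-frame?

1. ¬(◇(¬p ∧ q) → □◇(¬p ∧ q)) ∧ ◇(p ∨ ¬r), w0
2. ¬(◇(¬p ∧ q) → □◇(¬p ∧ q)), w0
3. ◇(p ∨ ¬r), w0
4. ◇(¬p ∧ q), w0
5. ¬□◇(¬p ∧ q), w0
6. p ∨ ¬r, w1
7. ¬r, w1
8. ¬p ∧ q, w2
9. ¬p, w2
10. q, w2
11. ¬◇(¬p ∧ q), w3
12. ¬(¬p ∧ q), w3
13. ¬q, w3
Accessibility: w0Rw0, w0Rw1, w0Rw2, w0Rw3, w1Rw1, w2Rw2, w3Rw3

Yes, satisfiable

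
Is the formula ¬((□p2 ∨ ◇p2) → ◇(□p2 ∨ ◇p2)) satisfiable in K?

1. ¬((□p2 ∨ ◇p2) → ◇(□p2 ∨ ◇p2)), w0
2. □p2 ∨ ◇p2, w0   [¬→-rule on 1]
3. ¬◇(□p2 ∨ ◇p2), w0   [¬→-rule on 1]
4. ◇p2, w0   [∨-rule on 2 (branches; this branch)]
5. p2, w1   [◇-rule on 4: fresh world w1, w0Rw1]
6. ¬(□p2 ∨ ◇p2), w1   [¬◇-rule on 3 via w0Rw1]
7. ¬□p2, w1   [¬∨-rule on 6]
8. ¬◇p2, w1   [¬∨-rule on 6]
9. ¬p2, w2   [¬□-rule on 7: fresh world w2, w1Rw2]
Accessibility: w0Rw1, w1Rw2

Satisfiable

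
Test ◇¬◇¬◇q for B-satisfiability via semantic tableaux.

Satisfiable

1. ◇¬◇¬◇q, u
2. ¬◇¬◇q, v   [◇-rule on 1: fresh world v, uRv]
3. ◇q, u   [¬◇-rule on 2 via vRu]
4. ◇q, v   [¬◇-rule on 2 via vRv]
5. q, w   [◇-rule on 3: fresh world w, uRw]
6. q, x   [◇-rule on 4: fresh world x, vRx]
7. ◇q, x   [¬◇-rule on 2 via vRx]
8. q, y   [◇-rule on 7: fresh world y, xRy]
Accessibility: uRu, uRv, uRw, vRu, vRv, vRx, wRu, wRw, xRv, xRx, xRy, yRx, yRy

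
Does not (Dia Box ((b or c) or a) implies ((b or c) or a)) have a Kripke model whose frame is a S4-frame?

Yes, satisfiable

1. not (Dia Box ((b or c) or a) implies ((b or c) or a)), 0
2. Dia Box ((b or c) or a), 0
3. not ((b or c) or a), 0
4. not (b or c), 0
5. not a, 0
6. not b, 0
7. not c, 0
8. Box ((b or c) or a), 1
9. (b or c) or a, 1
10. a, 1
Accessibility: 0R0, 0R1, 1R1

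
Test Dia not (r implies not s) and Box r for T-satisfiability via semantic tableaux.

Yes, satisfiable

1. Dia not (r implies not s) and Box r, 0
2. Dia not (r implies not s), 0   [and-rule on 1]
3. Box r, 0   [and-rule on 1]
4. r, 0   [Box-rule on 3 via 0R0]
5. not (r implies not s), 1   [Dia-rule on 2: fresh world 1, 0R1]
6. r, 1   [neg-implies-rule on 5]
7. s, 1   [neg-implies-rule on 5]
Accessibility: 0R0, 0R1, 1R1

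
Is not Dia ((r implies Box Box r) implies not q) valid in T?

Tableau for the negation Dia ((r implies Box Box r) implies not q):
1. Dia ((r implies Box Box r) implies not q), 0
2. (r implies Box Box r) implies not q, 1
3. not q, 1
Accessibility: 0R0, 0R1, 1R1
The negation has an open branch (countermodel exists).

No, not valid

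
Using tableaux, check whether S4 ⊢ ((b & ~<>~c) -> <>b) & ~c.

No, not valid

Tableau for the negation ~(((b & ~<>~c) -> <>b) & ~c):
1. ~(((b & ~<>~c) -> <>b) & ~c), w0
2. c, w0   [~&-rule on 1 (branches; this branch)]
Accessibility: w0Rw0
The negation has an open branch (countermodel exists).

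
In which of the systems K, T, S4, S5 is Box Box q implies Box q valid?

K-tableau for the negation not (Box Box q implies Box q):
1. not (Box Box q implies Box q), w0
2. Box Box q, w0   [neg-implies-rule on 1]
3. not Box q, w0   [neg-implies-rule on 1]
4. not q, w1   [neg-Box-rule on 3: fresh world w1, w0Rw1]
5. Box q, w1   [Box-rule on 2 via w0Rw1]
Accessibility: w0Rw1
Complete open branch: countermodel on a K-frame, so not valid in K.
T-tableau for the negation not (Box Box q implies Box q):
1. not (Box Box q implies Box q), w0
2. Box Box q, w0   [neg-implies-rule on 1]
3. not Box q, w0   [neg-implies-rule on 1]
4. Box q, w0   [Box-rule on 2 via w0Rw0]
5. q, w0   [Box-rule on 4 via w0Rw0]
6. not q, w1   [neg-Box-rule on 3: fresh world w1, w0Rw1]
7. Box q, w1   [Box-rule on 2 via w0Rw1]
8. q, w1   [Box-rule on 4 via w0Rw1]
Accessibility: w0Rw0, w0Rw1, w1Rw1
Branch closes: q and not q both at w1.
Every branch closes (one shown): valid in T, hence also in S4, S5 (every theorem of T is a theorem of S4 and S5).

T, S4, S5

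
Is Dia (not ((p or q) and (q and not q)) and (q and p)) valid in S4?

Not valid

Tableau for the negation not Dia (not ((p or q) and (q and not q)) and (q and p)):
1. not Dia (not ((p or q) and (q and not q)) and (q and p)), u
2. not (not ((p or q) and (q and not q)) and (q and p)), u
3. not (q and p), u
4. not p, u
Accessibility: uRu
The negation has an open branch (countermodel exists).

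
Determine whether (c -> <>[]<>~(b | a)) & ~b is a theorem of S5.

No, not valid

Tableau for the negation ~((c -> <>[]<>~(b | a)) & ~b):
1. ~((c -> <>[]<>~(b | a)) & ~b), u
2. b, u
Accessibility: uRu
The negation has an open branch (countermodel exists).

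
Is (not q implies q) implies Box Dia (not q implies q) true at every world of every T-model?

No, not valid

Tableau for the negation not ((not q implies q) implies Box Dia (not q implies q)):
1. not ((not q implies q) implies Box Dia (not q implies q)), 0
2. not q implies q, 0
3. not Box Dia (not q implies q), 0
4. q, 0
5. not Dia (not q implies q), 1
6. not (not q implies q), 1
7. not q, 1
Accessibility: 0R0, 0R1, 1R1
The negation has an open branch (countermodel exists).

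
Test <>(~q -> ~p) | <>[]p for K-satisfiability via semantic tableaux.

Satisfiable

1. <>(~q -> ~p) | <>[]p, 0
2. <>[]p, 0
3. []p, 1
Accessibility: 0R1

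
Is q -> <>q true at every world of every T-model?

Yes, valid

Tableau for the negation ~(q -> <>q):
1. ~(q -> <>q), 0
2. q, 0
3. ~<>q, 0
4. ~q, 0
Accessibility: 0R0
Branch closes: q and ~q both at 0.
Every branch of the negation's tableau closes; the branch above is one of them.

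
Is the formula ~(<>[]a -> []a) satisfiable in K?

Satisfiable

1. ~(<>[]a -> []a), 0
2. <>[]a, 0   [~->-rule on 1]
3. ~[]a, 0   [~->-rule on 1]
4. []a, 1   [<>-rule on 2: fresh world 1, 0R1]
5. ~a, 2   [~[]-rule on 3: fresh world 2, 0R2]
Accessibility: 0R1, 0R2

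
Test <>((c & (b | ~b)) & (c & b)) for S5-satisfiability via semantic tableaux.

1. <>((c & (b | ~b)) & (c & b)), w0
2. (c & (b | ~b)) & (c & b), w1
3. c & (b | ~b), w1
4. c & b, w1
5. c, w1
6. b | ~b, w1
7. b, w1
Accessibility: w0Rw0, w0Rw1, w1Rw0, w1Rw1

Satisfiable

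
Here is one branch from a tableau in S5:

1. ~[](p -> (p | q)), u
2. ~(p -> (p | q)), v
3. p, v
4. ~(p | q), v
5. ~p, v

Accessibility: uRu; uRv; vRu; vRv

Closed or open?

Yes, closed

Both p and ~p appear at v.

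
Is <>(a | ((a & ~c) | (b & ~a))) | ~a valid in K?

No, not valid

Tableau for the negation ~(<>(a | ((a & ~c) | (b & ~a))) | ~a):
1. ~(<>(a | ((a & ~c) | (b & ~a))) | ~a), u
2. ~<>(a | ((a & ~c) | (b & ~a))), u
3. a, u
The negation has an open branch (countermodel exists).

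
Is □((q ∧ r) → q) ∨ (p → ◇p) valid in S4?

Valid in S4

Tableau for the negation ¬(□((q ∧ r) → q) ∨ (p → ◇p)):
1. ¬(□((q ∧ r) → q) ∨ (p → ◇p)), w0
2. ¬□((q ∧ r) → q), w0
3. ¬(p → ◇p), w0
4. p, w0
5. ¬◇p, w0
6. ¬p, w0
Accessibility: w0Rw0
Branch closes: p and ¬p both at w0.
All branches of the negation close; one closing branch shown above.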